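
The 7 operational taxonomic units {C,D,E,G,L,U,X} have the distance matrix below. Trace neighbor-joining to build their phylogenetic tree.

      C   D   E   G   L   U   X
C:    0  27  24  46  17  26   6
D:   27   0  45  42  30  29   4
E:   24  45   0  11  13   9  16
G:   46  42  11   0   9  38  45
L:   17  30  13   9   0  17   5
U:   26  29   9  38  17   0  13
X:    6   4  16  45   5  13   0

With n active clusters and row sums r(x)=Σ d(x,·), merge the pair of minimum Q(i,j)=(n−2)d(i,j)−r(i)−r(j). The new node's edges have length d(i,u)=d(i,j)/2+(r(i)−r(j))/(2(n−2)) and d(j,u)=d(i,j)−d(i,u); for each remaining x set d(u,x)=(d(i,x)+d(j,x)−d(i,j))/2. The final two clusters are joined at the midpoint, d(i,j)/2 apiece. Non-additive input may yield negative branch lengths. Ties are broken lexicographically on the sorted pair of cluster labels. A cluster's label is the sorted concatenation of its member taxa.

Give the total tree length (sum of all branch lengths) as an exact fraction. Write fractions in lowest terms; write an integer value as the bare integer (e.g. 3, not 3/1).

903/16

step 1: merge (E,G) at d=11, Q=-254; branch lengths E→-9/5, G→64/5; new cluster EG
  updated: d(C,EG)=59/2, d(D,EG)=38, d(EG,L)=11/2, d(EG,U)=18, d(EG,X)=25
step 2: merge (EG,L) at d=11/2, Q=-337/2; branch lengths EG→127/16, L→-39/16; new cluster EGL
  updated: d(C,EGL)=41/2, d(D,EGL)=125/4, d(EGL,U)=59/4, d(EGL,X)=49/4
step 3: merge (EGL,U) at d=59/4, Q=-469/4; branch lengths EGL→161/24, U→193/24; new cluster EGLU
  updated: d(C,EGLU)=127/8, d(D,EGLU)=91/4, d(EGLU,X)=21/4
step 4: merge (C,EGLU) at d=127/8, Q=-61; branch lengths C→147/16, EGLU→107/16; new cluster CEGLU
  updated: d(CEGLU,D)=271/16, d(CEGLU,X)=-37/16
step 5: merge (CEGLU,D) at d=271/16, Q=-149/8; branch lengths CEGLU→85/16, D→93/8; new cluster CDEGLU
  updated: d(CDEGLU,X)=-61/8
step 6: merge (CDEGLU,X) at d=-61/8; branch lengths CDEGLU→-61/16, X→-61/16; new cluster CDEGLUX
final tree: (((C:147/16,(((E:-9/5,G:64/5):127/16,L:-39/16):161/24,U:193/24):107/16):85/16,D:93/8):-61/16,X:-61/16)
total length: 903/16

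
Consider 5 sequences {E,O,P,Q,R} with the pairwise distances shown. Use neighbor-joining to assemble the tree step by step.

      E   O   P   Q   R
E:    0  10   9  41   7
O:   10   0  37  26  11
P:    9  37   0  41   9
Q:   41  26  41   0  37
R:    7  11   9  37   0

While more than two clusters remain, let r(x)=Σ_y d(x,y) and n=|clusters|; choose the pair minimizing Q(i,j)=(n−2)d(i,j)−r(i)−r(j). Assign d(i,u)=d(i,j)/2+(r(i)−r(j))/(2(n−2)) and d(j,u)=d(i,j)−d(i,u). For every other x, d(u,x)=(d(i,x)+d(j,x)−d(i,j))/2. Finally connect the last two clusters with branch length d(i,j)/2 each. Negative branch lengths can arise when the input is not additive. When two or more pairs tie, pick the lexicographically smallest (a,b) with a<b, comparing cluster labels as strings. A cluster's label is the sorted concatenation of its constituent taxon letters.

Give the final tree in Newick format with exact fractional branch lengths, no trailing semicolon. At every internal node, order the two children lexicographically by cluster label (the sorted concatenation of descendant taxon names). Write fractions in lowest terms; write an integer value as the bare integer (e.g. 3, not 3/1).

iteration 1: select O,Q (d=26, Q=-151); attach at lengths (17/6, 139/6); label the merged cluster OQ
  updated: d(E,OQ)=25/2, d(OQ,P)=26, d(OQ,R)=11
iteration 2: select E,P (d=9, Q=-109/2); attach at lengths (5/8, 67/8); label the merged cluster EP
  updated: d(EP,OQ)=59/4, d(EP,R)=7/2
iteration 3: select EP,OQ (d=59/4, Q=-117/4); attach at lengths (29/8, 89/8); label the merged cluster EOPQ
  updated: d(EOPQ,R)=-1/8
iteration 4: select EOPQ,R (d=-1/8); attach at lengths (-1/16, -1/16); label the merged cluster EOPQR
final tree: (((E:5/8,P:67/8):29/8,(O:17/6,Q:139/6):89/8):-1/16,R:-1/16)
total length: 397/8

(((E:5/8,P:67/8):29/8,(O:17/6,Q:139/6):89/8):-1/16,R:-1/16)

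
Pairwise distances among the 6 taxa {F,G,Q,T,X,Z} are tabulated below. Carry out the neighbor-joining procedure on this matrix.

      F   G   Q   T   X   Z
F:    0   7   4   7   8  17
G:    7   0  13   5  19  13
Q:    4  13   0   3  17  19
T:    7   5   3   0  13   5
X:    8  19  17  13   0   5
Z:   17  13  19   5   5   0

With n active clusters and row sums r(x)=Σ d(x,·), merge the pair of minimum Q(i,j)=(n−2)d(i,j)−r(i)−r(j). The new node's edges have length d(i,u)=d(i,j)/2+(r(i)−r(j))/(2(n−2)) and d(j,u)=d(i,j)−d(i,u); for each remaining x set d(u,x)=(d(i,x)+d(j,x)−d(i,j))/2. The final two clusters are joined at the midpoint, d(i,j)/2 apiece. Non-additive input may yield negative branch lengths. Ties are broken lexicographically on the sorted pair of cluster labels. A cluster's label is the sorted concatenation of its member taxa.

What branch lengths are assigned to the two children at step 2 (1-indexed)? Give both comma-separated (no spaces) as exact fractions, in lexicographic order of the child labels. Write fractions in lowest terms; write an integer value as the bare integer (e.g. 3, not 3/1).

3/4,13/4

step 1: merge (X,Z) at d=5, Q=-101; branch lengths X→23/8, Z→17/8; new cluster XZ
  updated: d(F,XZ)=10, d(G,XZ)=27/2, d(Q,XZ)=31/2, d(T,XZ)=13/2
step 2: merge (F,Q) at d=4, Q=-103/2; branch lengths F→3/4, Q→13/4; new cluster FQ
  updated: d(FQ,G)=8, d(FQ,T)=3, d(FQ,XZ)=43/4
step 3: merge (FQ,G) at d=8, Q=-129/4; branch lengths FQ→45/16, G→83/16; new cluster FGQ
  updated: d(FGQ,T)=0, d(FGQ,XZ)=65/8
step 4: merge (FGQ,T) at d=0, Q=-117/8; branch lengths FGQ→13/16, T→-13/16; new cluster FGQT
  updated: d(FGQT,XZ)=117/16
step 5: merge (FGQT,XZ) at d=117/16; branch lengths FGQT→117/32, XZ→117/32; new cluster FGQTXZ
final tree: ((((F:3/4,Q:13/4):45/16,G:83/16):13/16,T:-13/16):117/32,(X:23/8,Z:17/8):117/32)
total length: 389/16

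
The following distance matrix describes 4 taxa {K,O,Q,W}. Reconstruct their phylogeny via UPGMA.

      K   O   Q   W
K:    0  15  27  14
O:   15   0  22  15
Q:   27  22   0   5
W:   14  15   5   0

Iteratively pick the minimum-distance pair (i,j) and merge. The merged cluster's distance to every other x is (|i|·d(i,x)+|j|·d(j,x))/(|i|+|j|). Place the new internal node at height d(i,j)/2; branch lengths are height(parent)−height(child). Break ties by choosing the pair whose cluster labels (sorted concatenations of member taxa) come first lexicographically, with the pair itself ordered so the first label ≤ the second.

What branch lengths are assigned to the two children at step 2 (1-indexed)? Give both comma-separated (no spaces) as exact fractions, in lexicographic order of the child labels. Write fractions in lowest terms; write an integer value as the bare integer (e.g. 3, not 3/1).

15/2,15/2

1. join Q+W (d=5) ⇒ QW; edges |Q|=5/2, |W|=5/2
  updated: d(K,QW)=41/2, d(O,QW)=37/2
2. join K+O (d=15) ⇒ KO; edges |K|=15/2, |O|=15/2
  updated: d(KO,QW)=39/2
3. join KO+QW (d=39/2) ⇒ KOQW; edges |KO|=9/4, |QW|=29/4
final tree: ((K:15/2,O:15/2):9/4,(Q:5/2,W:5/2):29/4)
total length: 59/2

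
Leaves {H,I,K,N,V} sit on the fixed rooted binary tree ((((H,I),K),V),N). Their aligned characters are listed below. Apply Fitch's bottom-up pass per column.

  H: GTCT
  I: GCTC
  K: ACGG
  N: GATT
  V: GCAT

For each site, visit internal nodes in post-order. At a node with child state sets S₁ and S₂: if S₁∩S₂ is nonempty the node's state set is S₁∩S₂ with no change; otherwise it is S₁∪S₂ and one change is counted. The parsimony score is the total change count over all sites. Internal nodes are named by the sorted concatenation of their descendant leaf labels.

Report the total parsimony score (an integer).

8

[col 0] HI: children H:{G}, I:{G} ∩→ {G}; cost 0
[col 0] HIK: children HI:{G}, K:{A} ∪→ {A,G}; cost 1
[col 0] HIKV: children HIK:{A,G}, V:{G} ∩→ {G}; cost 0
[col 0] HIKNV: children HIKV:{G}, N:{G} ∩→ {G}; cost 0
[col 1] HI: children H:{T}, I:{C} ∪→ {C,T}; cost 1
[col 1] HIK: children HI:{C,T}, K:{C} ∩→ {C}; cost 0
[col 1] HIKV: children HIK:{C}, V:{C} ∩→ {C}; cost 0
[col 1] HIKNV: children HIKV:{C}, N:{A} ∪→ {A,C}; cost 1
[col 2] HI: children H:{C}, I:{T} ∪→ {C,T}; cost 1
[col 2] HIK: children HI:{C,T}, K:{G} ∪→ {C,G,T}; cost 1
[col 2] HIKV: children HIK:{C,G,T}, V:{A} ∪→ {A,C,G,T}; cost 1
[col 2] HIKNV: children HIKV:{A,C,G,T}, N:{T} ∩→ {T}; cost 0
[col 3] HI: children H:{T}, I:{C} ∪→ {C,T}; cost 1
[col 3] HIK: children HI:{C,T}, K:{G} ∪→ {C,G,T}; cost 1
[col 3] HIKV: children HIK:{C,G,T}, V:{T} ∩→ {T}; cost 0
[col 3] HIKNV: children HIKV:{T}, N:{T} ∩→ {T}; cost 0
per-site changes: [1, 2, 3, 2]; total = 8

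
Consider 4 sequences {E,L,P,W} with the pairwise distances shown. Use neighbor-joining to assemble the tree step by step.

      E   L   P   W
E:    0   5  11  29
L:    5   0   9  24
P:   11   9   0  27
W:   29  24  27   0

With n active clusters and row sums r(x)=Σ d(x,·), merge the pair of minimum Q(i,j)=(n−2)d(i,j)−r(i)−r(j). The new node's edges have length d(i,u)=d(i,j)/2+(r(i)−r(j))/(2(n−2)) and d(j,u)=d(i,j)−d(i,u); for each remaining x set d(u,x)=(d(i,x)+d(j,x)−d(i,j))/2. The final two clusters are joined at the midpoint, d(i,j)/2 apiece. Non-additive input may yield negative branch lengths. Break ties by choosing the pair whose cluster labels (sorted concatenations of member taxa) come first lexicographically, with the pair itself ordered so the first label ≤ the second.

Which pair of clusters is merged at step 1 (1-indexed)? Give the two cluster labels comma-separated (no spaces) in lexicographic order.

1. join E+L (d=5, Q=-73) ⇒ EL; edges |E|=17/4, |L|=3/4
  updated: d(EL,P)=15/2, d(EL,W)=24
2. join EL+P (d=15/2, Q=-117/2) ⇒ ELP; edges |EL|=9/4, |P|=21/4
  updated: d(ELP,W)=87/4
3. join ELP+W (d=87/4) ⇒ ELPW; edges |ELP|=87/8, |W|=87/8
final tree: (((E:17/4,L:3/4):9/4,P:21/4):87/8,W:87/8)
total length: 137/4

E,L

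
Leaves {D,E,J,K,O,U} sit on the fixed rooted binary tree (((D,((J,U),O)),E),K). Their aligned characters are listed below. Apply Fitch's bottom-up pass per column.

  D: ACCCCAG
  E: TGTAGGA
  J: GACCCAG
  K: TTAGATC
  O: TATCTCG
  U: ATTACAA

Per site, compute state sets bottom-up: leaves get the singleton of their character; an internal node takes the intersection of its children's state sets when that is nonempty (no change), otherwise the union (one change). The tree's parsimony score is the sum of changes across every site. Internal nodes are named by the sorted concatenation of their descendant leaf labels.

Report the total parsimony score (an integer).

site 0, node JU: J={G} ∪ U={A} → {A,G} (+1)
site 0, node JOU: JU={A,G} ∪ O={T} → {A,G,T} (+1)
site 0, node DJOU: D={A} ∩ JOU={A,G,T} → {A} (+0)
site 0, node DEJOU: DJOU={A} ∪ E={T} → {A,T} (+1)
site 0, node DEJKOU: DEJOU={A,T} ∩ K={T} → {T} (+0)
site 1, node JU: J={A} ∪ U={T} → {A,T} (+1)
site 1, node JOU: JU={A,T} ∩ O={A} → {A} (+0)
site 1, node DJOU: D={C} ∪ JOU={A} → {A,C} (+1)
site 1, node DEJOU: DJOU={A,C} ∪ E={G} → {A,C,G} (+1)
site 1, node DEJKOU: DEJOU={A,C,G} ∪ K={T} → {A,C,G,T} (+1)
site 2, node JU: J={C} ∪ U={T} → {C,T} (+1)
site 2, node JOU: JU={C,T} ∩ O={T} → {T} (+0)
site 2, node DJOU: D={C} ∪ JOU={T} → {C,T} (+1)
site 2, node DEJOU: DJOU={C,T} ∩ E={T} → {T} (+0)
site 2, node DEJKOU: DEJOU={T} ∪ K={A} → {A,T} (+1)
site 3, node JU: J={C} ∪ U={A} → {A,C} (+1)
site 3, node JOU: JU={A,C} ∩ O={C} → {C} (+0)
site 3, node DJOU: D={C} ∩ JOU={C} → {C} (+0)
site 3, node DEJOU: DJOU={C} ∪ E={A} → {A,C} (+1)
site 3, node DEJKOU: DEJOU={A,C} ∪ K={G} → {A,C,G} (+1)
site 4, node JU: J={C} ∩ U={C} → {C} (+0)
site 4, node JOU: JU={C} ∪ O={T} → {C,T} (+1)
site 4, node DJOU: D={C} ∩ JOU={C,T} → {C} (+0)
site 4, node DEJOU: DJOU={C} ∪ E={G} → {C,G} (+1)
site 4, node DEJKOU: DEJOU={C,G} ∪ K={A} → {A,C,G} (+1)
site 5, node JU: J={A} ∩ U={A} → {A} (+0)
site 5, node JOU: JU={A} ∪ O={C} → {A,C} (+1)
site 5, node DJOU: D={A} ∩ JOU={A,C} → {A} (+0)
site 5, node DEJOU: DJOU={A} ∪ E={G} → {A,G} (+1)
site 5, node DEJKOU: DEJOU={A,G} ∪ K={T} → {A,G,T} (+1)
site 6, node JU: J={G} ∪ U={A} → {A,G} (+1)
site 6, node JOU: JU={A,G} ∩ O={G} → {G} (+0)
site 6, node DJOU: D={G} ∩ JOU={G} → {G} (+0)
site 6, node DEJOU: DJOU={G} ∪ E={A} → {A,G} (+1)
site 6, node DEJKOU: DEJOU={A,G} ∪ K={C} → {A,C,G} (+1)
per-site changes: [3, 4, 3, 3, 3, 3, 3]; total = 22

22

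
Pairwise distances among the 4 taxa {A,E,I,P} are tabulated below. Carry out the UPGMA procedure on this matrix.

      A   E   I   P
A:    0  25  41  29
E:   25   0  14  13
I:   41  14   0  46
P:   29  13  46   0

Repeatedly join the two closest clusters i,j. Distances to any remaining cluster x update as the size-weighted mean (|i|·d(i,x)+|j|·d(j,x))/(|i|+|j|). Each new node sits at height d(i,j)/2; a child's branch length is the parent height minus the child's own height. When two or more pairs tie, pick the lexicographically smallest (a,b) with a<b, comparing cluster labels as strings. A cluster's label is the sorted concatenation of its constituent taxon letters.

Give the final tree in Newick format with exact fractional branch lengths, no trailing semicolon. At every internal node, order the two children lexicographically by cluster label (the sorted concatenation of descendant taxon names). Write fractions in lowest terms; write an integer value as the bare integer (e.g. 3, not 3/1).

1. join E+P (d=13) ⇒ EP; edges |E|=13/2, |P|=13/2
  updated: d(A,EP)=27, d(EP,I)=30
2. join A+EP (d=27) ⇒ AEP; edges |A|=27/2, |EP|=7
  updated: d(AEP,I)=101/3
3. join AEP+I (d=101/3) ⇒ AEIP; edges |AEP|=10/3, |I|=101/6
final tree: ((A:27/2,(E:13/2,P:13/2):7):10/3,I:101/6)
total length: 161/3

((A:27/2,(E:13/2,P:13/2):7):10/3,I:101/6)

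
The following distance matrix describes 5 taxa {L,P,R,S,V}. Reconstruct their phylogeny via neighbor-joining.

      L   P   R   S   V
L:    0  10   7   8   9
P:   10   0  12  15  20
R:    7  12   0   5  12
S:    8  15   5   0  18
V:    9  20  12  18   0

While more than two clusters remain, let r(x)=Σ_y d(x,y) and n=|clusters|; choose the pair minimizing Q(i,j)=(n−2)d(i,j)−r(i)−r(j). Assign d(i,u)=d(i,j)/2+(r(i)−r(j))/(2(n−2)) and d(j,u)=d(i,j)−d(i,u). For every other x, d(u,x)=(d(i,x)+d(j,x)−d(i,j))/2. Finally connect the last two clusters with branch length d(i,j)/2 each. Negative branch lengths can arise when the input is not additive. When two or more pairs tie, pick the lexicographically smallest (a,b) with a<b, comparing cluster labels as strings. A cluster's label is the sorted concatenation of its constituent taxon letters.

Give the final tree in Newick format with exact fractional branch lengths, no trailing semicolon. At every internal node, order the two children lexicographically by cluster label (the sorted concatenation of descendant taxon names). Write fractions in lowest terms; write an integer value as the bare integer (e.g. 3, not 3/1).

(((L:1/8,V:71/8):15/8,P:69/8):19/16,(R:5/6,S:25/6):19/16)

iteration 1: select R,S (d=5, Q=-67); attach at lengths (5/6, 25/6); label the merged cluster RS
  updated: d(L,RS)=5, d(P,RS)=11, d(RS,V)=25/2
iteration 2: select L,V (d=9, Q=-95/2); attach at lengths (1/8, 71/8); label the merged cluster LV
  updated: d(LV,P)=21/2, d(LV,RS)=17/4
iteration 3: select LV,P (d=21/2, Q=-103/4); attach at lengths (15/8, 69/8); label the merged cluster LPV
  updated: d(LPV,RS)=19/8
iteration 4: select LPV,RS (d=19/8); attach at lengths (19/16, 19/16); label the merged cluster LPRSV
final tree: (((L:1/8,V:71/8):15/8,P:69/8):19/16,(R:5/6,S:25/6):19/16)
total length: 215/8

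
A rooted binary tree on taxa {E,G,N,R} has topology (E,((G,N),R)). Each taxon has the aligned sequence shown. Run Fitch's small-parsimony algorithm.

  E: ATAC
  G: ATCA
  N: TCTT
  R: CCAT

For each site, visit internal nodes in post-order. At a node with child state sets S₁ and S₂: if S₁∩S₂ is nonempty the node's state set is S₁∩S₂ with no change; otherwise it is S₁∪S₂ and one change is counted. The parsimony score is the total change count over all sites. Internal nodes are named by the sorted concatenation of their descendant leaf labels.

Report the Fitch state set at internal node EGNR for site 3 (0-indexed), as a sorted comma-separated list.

C,T

[col 0] GN: children G:{A}, N:{T} ∪→ {A,T}; cost 1
[col 0] GNR: children GN:{A,T}, R:{C} ∪→ {A,C,T}; cost 1
[col 0] EGNR: children E:{A}, GNR:{A,C,T} ∩→ {A}; cost 0
[col 1] GN: children G:{T}, N:{C} ∪→ {C,T}; cost 1
[col 1] GNR: children GN:{C,T}, R:{C} ∩→ {C}; cost 0
[col 1] EGNR: children E:{T}, GNR:{C} ∪→ {C,T}; cost 1
[col 2] GN: children G:{C}, N:{T} ∪→ {C,T}; cost 1
[col 2] GNR: children GN:{C,T}, R:{A} ∪→ {A,C,T}; cost 1
[col 2] EGNR: children E:{A}, GNR:{A,C,T} ∩→ {A}; cost 0
[col 3] GN: children G:{A}, N:{T} ∪→ {A,T}; cost 1
[col 3] GNR: children GN:{A,T}, R:{T} ∩→ {T}; cost 0
[col 3] EGNR: children E:{C}, GNR:{T} ∪→ {C,T}; cost 1
per-site changes: [2, 2, 2, 2]; total = 8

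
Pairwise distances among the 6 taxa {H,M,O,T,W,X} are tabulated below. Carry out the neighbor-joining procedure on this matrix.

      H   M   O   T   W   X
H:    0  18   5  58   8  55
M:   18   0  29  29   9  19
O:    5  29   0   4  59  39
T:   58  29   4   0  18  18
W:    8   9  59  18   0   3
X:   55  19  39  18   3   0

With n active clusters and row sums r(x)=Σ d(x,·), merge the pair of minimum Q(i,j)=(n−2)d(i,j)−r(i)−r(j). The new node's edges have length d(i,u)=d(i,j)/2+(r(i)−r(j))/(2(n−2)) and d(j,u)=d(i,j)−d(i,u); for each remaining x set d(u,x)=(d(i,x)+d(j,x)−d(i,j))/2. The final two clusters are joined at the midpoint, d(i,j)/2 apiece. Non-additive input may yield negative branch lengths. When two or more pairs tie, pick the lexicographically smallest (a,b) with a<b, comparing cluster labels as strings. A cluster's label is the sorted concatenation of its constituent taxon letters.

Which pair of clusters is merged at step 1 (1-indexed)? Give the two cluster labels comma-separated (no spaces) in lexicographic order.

1. join H+O (d=5, Q=-260) ⇒ HO; edges |H|=7/2, |O|=3/2
  updated: d(HO,M)=21, d(HO,T)=57/2, d(HO,W)=31, d(HO,X)=89/2
2. join HO+M (d=21, Q=-140) ⇒ HMO; edges |HO|=55/3, |M|=8/3
  updated: d(HMO,T)=73/4, d(HMO,W)=19/2, d(HMO,X)=85/4
3. join HMO+T (d=73/4, Q=-267/4) ⇒ HMOT; edges |HMO|=125/16, |T|=167/16
  updated: d(HMOT,W)=37/8, d(HMOT,X)=21/2
4. join HMOT+W (d=37/8, Q=-145/8) ⇒ HMOTW; edges |HMOT|=97/16, |W|=-23/16
  updated: d(HMOTW,X)=71/16
5. join HMOTW+X (d=71/16) ⇒ HMOTWX; edges |HMOTW|=71/32, |X|=71/32
final tree: (((((H:7/2,O:3/2):55/3,M:8/3):125/16,T:167/16):97/16,W:-23/16):71/32,X:71/32)
total length: 853/16

H,O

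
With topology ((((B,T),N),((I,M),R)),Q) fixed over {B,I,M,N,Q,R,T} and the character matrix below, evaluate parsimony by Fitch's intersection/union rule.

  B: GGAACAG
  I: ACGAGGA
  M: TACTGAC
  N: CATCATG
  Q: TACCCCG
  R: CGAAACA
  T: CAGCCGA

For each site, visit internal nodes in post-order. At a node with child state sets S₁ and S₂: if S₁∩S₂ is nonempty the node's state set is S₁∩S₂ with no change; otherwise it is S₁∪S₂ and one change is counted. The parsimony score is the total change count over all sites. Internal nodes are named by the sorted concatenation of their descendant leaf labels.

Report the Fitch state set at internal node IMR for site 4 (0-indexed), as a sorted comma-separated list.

A,G

BT@0: {G} ∪ {C} = {C,G} (union, +1)
BNT@0: {C,G} ∩ {C} = {C} (intersection, +0)
IM@0: {A} ∪ {T} = {A,T} (union, +1)
IMR@0: {A,T} ∪ {C} = {A,C,T} (union, +1)
BIMNRT@0: {C} ∩ {A,C,T} = {C} (intersection, +0)
BIMNQRT@0: {C} ∪ {T} = {C,T} (union, +1)
BT@1: {G} ∪ {A} = {A,G} (union, +1)
BNT@1: {A,G} ∩ {A} = {A} (intersection, +0)
IM@1: {C} ∪ {A} = {A,C} (union, +1)
IMR@1: {A,C} ∪ {G} = {A,C,G} (union, +1)
BIMNRT@1: {A} ∩ {A,C,G} = {A} (intersection, +0)
BIMNQRT@1: {A} ∩ {A} = {A} (intersection, +0)
BT@2: {A} ∪ {G} = {A,G} (union, +1)
BNT@2: {A,G} ∪ {T} = {A,G,T} (union, +1)
IM@2: {G} ∪ {C} = {C,G} (union, +1)
IMR@2: {C,G} ∪ {A} = {A,C,G} (union, +1)
BIMNRT@2: {A,G,T} ∩ {A,C,G} = {A,G} (intersection, +0)
BIMNQRT@2: {A,G} ∪ {C} = {A,C,G} (union, +1)
BT@3: {A} ∪ {C} = {A,C} (union, +1)
BNT@3: {A,C} ∩ {C} = {C} (intersection, +0)
IM@3: {A} ∪ {T} = {A,T} (union, +1)
IMR@3: {A,T} ∩ {A} = {A} (intersection, +0)
BIMNRT@3: {C} ∪ {A} = {A,C} (union, +1)
BIMNQRT@3: {A,C} ∩ {C} = {C} (intersection, +0)
BT@4: {C} ∩ {C} = {C} (intersection, +0)
BNT@4: {C} ∪ {A} = {A,C} (union, +1)
IM@4: {G} ∩ {G} = {G} (intersection, +0)
IMR@4: {G} ∪ {A} = {A,G} (union, +1)
BIMNRT@4: {A,C} ∩ {A,G} = {A} (intersection, +0)
BIMNQRT@4: {A} ∪ {C} = {A,C} (union, +1)
BT@5: {A} ∪ {G} = {A,G} (union, +1)
BNT@5: {A,G} ∪ {T} = {A,G,T} (union, +1)
IM@5: {G} ∪ {A} = {A,G} (union, +1)
IMR@5: {A,G} ∪ {C} = {A,C,G} (union, +1)
BIMNRT@5: {A,G,T} ∩ {A,C,G} = {A,G} (intersection, +0)
BIMNQRT@5: {A,G} ∪ {C} = {A,C,G} (union, +1)
BT@6: {G} ∪ {A} = {A,G} (union, +1)
BNT@6: {A,G} ∩ {G} = {G} (intersection, +0)
IM@6: {A} ∪ {C} = {A,C} (union, +1)
IMR@6: {A,C} ∩ {A} = {A} (intersection, +0)
BIMNRT@6: {G} ∪ {A} = {A,G} (union, +1)
BIMNQRT@6: {A,G} ∩ {G} = {G} (intersection, +0)
per-site changes: [4, 3, 5, 3, 3, 5, 3]; total = 26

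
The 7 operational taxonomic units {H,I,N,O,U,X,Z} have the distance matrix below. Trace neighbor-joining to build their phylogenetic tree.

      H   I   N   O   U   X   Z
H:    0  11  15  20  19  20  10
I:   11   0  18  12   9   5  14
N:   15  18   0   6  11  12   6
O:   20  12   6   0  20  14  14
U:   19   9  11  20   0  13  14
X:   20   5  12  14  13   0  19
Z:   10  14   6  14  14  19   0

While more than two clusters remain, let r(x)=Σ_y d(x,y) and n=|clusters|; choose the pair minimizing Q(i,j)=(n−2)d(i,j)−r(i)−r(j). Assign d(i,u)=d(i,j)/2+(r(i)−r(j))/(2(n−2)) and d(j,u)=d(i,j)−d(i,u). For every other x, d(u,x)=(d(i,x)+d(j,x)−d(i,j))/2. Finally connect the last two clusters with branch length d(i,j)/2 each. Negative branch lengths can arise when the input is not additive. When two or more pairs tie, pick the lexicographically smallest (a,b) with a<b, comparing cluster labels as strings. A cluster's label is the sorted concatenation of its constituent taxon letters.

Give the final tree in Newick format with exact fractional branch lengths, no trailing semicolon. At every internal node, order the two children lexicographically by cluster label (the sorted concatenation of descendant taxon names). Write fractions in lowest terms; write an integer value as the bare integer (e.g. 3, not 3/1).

(((H:59/8,Z:21/8):21/8,((I:11/10,X:39/10):5/2,U:6):25/8):25/16,(N:1/4,O:23/4):25/16)

step 1: merge (I,X) at d=5, Q=-127; branch lengths I→11/10, X→39/10; new cluster IX
  updated: d(H,IX)=13, d(IX,N)=25/2, d(IX,O)=21/2, d(IX,U)=17/2, d(IX,Z)=14
step 2: merge (IX,U) at d=17/2, Q=-97; branch lengths IX→5/2, U→6; new cluster IUX
  updated: d(H,IUX)=47/4, d(IUX,N)=15/2, d(IUX,O)=11, d(IUX,Z)=39/4
step 3: merge (N,O) at d=6, Q=-135/2; branch lengths N→1/4, O→23/4; new cluster NO
  updated: d(H,NO)=29/2, d(IUX,NO)=25/4, d(NO,Z)=7
step 4: merge (H,Z) at d=10, Q=-43; branch lengths H→59/8, Z→21/8; new cluster HZ
  updated: d(HZ,IUX)=23/4, d(HZ,NO)=23/4
step 5: merge (HZ,IUX) at d=23/4, Q=-71/4; branch lengths HZ→21/8, IUX→25/8; new cluster HIUXZ
  updated: d(HIUXZ,NO)=25/8
step 6: merge (HIUXZ,NO) at d=25/8; branch lengths HIUXZ→25/16, NO→25/16; new cluster HINOUXZ
final tree: (((H:59/8,Z:21/8):21/8,((I:11/10,X:39/10):5/2,U:6):25/8):25/16,(N:1/4,O:23/4):25/16)
total length: 307/8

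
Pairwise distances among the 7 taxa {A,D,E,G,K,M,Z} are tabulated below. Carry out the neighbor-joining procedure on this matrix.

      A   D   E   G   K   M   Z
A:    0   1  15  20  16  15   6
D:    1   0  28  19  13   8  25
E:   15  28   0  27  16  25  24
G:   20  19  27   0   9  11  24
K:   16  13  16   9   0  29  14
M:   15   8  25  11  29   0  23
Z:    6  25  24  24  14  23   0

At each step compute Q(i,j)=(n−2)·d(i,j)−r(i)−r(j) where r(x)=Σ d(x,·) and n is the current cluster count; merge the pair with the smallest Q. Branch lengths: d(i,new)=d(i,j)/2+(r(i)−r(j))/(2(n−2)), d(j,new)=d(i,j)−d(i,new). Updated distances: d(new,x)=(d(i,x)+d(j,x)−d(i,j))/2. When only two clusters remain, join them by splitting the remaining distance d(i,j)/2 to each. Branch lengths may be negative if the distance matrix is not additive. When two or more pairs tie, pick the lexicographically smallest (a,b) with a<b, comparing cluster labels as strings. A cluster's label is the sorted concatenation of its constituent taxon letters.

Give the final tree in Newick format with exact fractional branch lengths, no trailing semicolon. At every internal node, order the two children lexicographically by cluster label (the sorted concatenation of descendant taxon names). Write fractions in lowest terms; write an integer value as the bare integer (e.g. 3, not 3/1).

(((((A:-21/8,D:29/8):53/12,(G:27/5,M:28/5):61/12):21/8,Z:73/8):15/8,E:49/4):15/8,K:15/8)

iteration 1: select G,M (d=11, Q=-166); attach at lengths (27/5, 28/5); label the merged cluster GM
  updated: d(A,GM)=12, d(D,GM)=8, d(E,GM)=41/2, d(GM,K)=27/2, d(GM,Z)=18
iteration 2: select A,D (d=1, Q=-121); attach at lengths (-21/8, 29/8); label the merged cluster AD
  updated: d(AD,E)=21, d(AD,GM)=19/2, d(AD,K)=14, d(AD,Z)=15
iteration 3: select AD,GM (d=19/2, Q=-185/2); attach at lengths (53/12, 61/12); label the merged cluster ADGM
  updated: d(ADGM,E)=16, d(ADGM,K)=9, d(ADGM,Z)=47/4
iteration 4: select ADGM,Z (d=47/4, Q=-63); attach at lengths (21/8, 73/8); label the merged cluster ADGMZ
  updated: d(ADGMZ,E)=113/8, d(ADGMZ,K)=45/8
iteration 5: select ADGMZ,E (d=113/8, Q=-143/4); attach at lengths (15/8, 49/4); label the merged cluster ADEGMZ
  updated: d(ADEGMZ,K)=15/4
iteration 6: select ADEGMZ,K (d=15/4); attach at lengths (15/8, 15/8); label the merged cluster ADEGKMZ
final tree: (((((A:-21/8,D:29/8):53/12,(G:27/5,M:28/5):61/12):21/8,Z:73/8):15/8,E:49/4):15/8,K:15/8)
total length: 409/8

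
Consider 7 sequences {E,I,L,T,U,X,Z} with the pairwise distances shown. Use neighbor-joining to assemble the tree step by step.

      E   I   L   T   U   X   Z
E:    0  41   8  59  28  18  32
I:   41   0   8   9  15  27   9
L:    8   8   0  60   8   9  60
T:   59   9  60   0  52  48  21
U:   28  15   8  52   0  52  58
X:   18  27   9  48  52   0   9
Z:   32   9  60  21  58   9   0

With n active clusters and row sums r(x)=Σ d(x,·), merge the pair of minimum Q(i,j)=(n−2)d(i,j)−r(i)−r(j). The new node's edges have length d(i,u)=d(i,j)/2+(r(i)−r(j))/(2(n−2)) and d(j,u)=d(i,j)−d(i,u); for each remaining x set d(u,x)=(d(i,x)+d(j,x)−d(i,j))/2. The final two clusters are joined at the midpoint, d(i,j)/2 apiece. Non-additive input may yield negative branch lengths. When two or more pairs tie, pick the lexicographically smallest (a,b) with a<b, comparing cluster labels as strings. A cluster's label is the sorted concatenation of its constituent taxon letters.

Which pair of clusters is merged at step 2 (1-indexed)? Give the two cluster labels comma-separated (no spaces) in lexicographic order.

I,TZ

step 1: merge (T,Z) at d=21, Q=-333; branch lengths T→33/2, Z→9/2; new cluster TZ
  updated: d(E,TZ)=35, d(I,TZ)=-3/2, d(L,TZ)=99/2, d(TZ,U)=89/2, d(TZ,X)=18
step 2: merge (I,TZ) at d=-3/2, Q=-241; branch lengths I→-31/4, TZ→25/4; new cluster ITZ
  updated: d(E,ITZ)=155/4, d(ITZ,L)=59/2, d(ITZ,U)=61/2, d(ITZ,X)=93/4
step 3: merge (ITZ,X) at d=93/4, Q=-309/2; branch lengths ITZ→179/12, X→25/3; new cluster ITXZ
  updated: d(E,ITXZ)=67/4, d(ITXZ,L)=61/8, d(ITXZ,U)=237/8
step 4: merge (E,ITXZ) at d=67/4, Q=-293/4; branch lengths E→129/16, ITXZ→139/16; new cluster EITXZ
  updated: d(EITXZ,L)=-9/16, d(EITXZ,U)=327/16
step 5: merge (EITXZ,L) at d=-9/16, Q=-223/8; branch lengths EITXZ→95/16, L→-13/2; new cluster EILTXZ
  updated: d(EILTXZ,U)=29/2
step 6: merge (EILTXZ,U) at d=29/2; branch lengths EILTXZ→29/4, U→29/4; new cluster EILTUXZ
final tree: (((E:129/16,((I:-31/4,(T:33/2,Z:9/2):25/4):179/12,X:25/3):139/16):95/16,L:-13/2):29/4,U:29/4)
total length: 1175/16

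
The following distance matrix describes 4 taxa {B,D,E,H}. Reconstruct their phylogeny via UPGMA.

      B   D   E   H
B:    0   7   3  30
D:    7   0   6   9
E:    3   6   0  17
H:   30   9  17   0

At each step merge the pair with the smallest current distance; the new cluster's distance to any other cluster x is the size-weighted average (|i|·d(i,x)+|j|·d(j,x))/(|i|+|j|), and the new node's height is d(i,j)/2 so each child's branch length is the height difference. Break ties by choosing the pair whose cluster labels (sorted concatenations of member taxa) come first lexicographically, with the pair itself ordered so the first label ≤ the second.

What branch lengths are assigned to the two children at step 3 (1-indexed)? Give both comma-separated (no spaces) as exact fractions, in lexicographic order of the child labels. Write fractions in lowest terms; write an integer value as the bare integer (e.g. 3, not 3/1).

step 1: merge (B,E) at d=3; branch lengths B→3/2, E→3/2; new cluster BE
  updated: d(BE,D)=13/2, d(BE,H)=47/2
step 2: merge (BE,D) at d=13/2; branch lengths BE→7/4, D→13/4; new cluster BDE
  updated: d(BDE,H)=56/3
step 3: merge (BDE,H) at d=56/3; branch lengths BDE→73/12, H→28/3; new cluster BDEH
final tree: (((B:3/2,E:3/2):7/4,D:13/4):73/12,H:28/3)
total length: 281/12

73/12,28/3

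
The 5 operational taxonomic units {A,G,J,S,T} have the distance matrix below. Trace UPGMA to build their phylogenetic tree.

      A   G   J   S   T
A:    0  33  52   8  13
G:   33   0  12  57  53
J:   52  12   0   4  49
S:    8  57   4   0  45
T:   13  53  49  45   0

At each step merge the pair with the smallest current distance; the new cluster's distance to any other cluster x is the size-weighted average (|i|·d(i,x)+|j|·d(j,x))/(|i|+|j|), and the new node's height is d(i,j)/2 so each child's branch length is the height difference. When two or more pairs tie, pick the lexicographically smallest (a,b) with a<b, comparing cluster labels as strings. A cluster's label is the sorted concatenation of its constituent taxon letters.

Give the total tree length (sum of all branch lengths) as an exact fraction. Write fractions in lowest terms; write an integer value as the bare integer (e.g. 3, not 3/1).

263/4

1. join J+S (d=4) ⇒ JS; edges |J|=2, |S|=2
  updated: d(A,JS)=30, d(G,JS)=69/2, d(JS,T)=47
2. join A+T (d=13) ⇒ AT; edges |A|=13/2, |T|=13/2
  updated: d(AT,G)=43, d(AT,JS)=77/2
3. join G+JS (d=69/2) ⇒ GJS; edges |G|=69/4, |JS|=61/4
  updated: d(AT,GJS)=40
4. join AT+GJS (d=40) ⇒ AGJST; edges |AT|=27/2, |GJS|=11/4
final tree: ((A:13/2,T:13/2):27/2,(G:69/4,(J:2,S:2):61/4):11/4)
total length: 263/4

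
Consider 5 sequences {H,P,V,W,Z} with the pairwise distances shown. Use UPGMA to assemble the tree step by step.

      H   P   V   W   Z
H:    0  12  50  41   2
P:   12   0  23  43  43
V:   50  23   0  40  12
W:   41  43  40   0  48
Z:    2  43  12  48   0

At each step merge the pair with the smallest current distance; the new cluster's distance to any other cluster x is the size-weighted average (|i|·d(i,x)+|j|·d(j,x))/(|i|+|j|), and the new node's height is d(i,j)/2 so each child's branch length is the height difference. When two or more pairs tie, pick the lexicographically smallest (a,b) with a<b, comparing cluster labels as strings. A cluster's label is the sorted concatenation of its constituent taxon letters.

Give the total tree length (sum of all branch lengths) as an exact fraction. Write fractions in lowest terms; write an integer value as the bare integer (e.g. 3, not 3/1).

iteration 1: select H,Z (d=2); attach at lengths (1, 1); label the merged cluster HZ
  updated: d(HZ,P)=55/2, d(HZ,V)=31, d(HZ,W)=89/2
iteration 2: select P,V (d=23); attach at lengths (23/2, 23/2); label the merged cluster PV
  updated: d(HZ,PV)=117/4, d(PV,W)=83/2
iteration 3: select HZ,PV (d=117/4); attach at lengths (109/8, 25/8); label the merged cluster HPVZ
  updated: d(HPVZ,W)=43
iteration 4: select HPVZ,W (d=43); attach at lengths (55/8, 43/2); label the merged cluster HPVWZ
final tree: (((H:1,Z:1):109/8,(P:23/2,V:23/2):25/8):55/8,W:43/2)
total length: 561/8

561/8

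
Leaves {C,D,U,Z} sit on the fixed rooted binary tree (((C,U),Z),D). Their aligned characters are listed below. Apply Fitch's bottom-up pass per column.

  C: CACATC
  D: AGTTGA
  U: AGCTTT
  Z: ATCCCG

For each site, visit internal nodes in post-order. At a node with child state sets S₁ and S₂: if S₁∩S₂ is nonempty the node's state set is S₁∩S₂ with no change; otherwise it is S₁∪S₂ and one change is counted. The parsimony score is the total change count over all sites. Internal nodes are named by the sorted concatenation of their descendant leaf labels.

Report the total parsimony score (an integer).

[col 0] CU: children C:{C}, U:{A} ∪→ {A,C}; cost 1
[col 0] CUZ: children CU:{A,C}, Z:{A} ∩→ {A}; cost 0
[col 0] CDUZ: children CUZ:{A}, D:{A} ∩→ {A}; cost 0
[col 1] CU: children C:{A}, U:{G} ∪→ {A,G}; cost 1
[col 1] CUZ: children CU:{A,G}, Z:{T} ∪→ {A,G,T}; cost 1
[col 1] CDUZ: children CUZ:{A,G,T}, D:{G} ∩→ {G}; cost 0
[col 2] CU: children C:{C}, U:{C} ∩→ {C}; cost 0
[col 2] CUZ: children CU:{C}, Z:{C} ∩→ {C}; cost 0
[col 2] CDUZ: children CUZ:{C}, D:{T} ∪→ {C,T}; cost 1
[col 3] CU: children C:{A}, U:{T} ∪→ {A,T}; cost 1
[col 3] CUZ: children CU:{A,T}, Z:{C} ∪→ {A,C,T}; cost 1
[col 3] CDUZ: children CUZ:{A,C,T}, D:{T} ∩→ {T}; cost 0
[col 4] CU: children C:{T}, U:{T} ∩→ {T}; cost 0
[col 4] CUZ: children CU:{T}, Z:{C} ∪→ {C,T}; cost 1
[col 4] CDUZ: children CUZ:{C,T}, D:{G} ∪→ {C,G,T}; cost 1
[col 5] CU: children C:{C}, U:{T} ∪→ {C,T}; cost 1
[col 5] CUZ: children CU:{C,T}, Z:{G} ∪→ {C,G,T}; cost 1
[col 5] CDUZ: children CUZ:{C,G,T}, D:{A} ∪→ {A,C,G,T}; cost 1
per-site changes: [1, 2, 1, 2, 2, 3]; total = 11

11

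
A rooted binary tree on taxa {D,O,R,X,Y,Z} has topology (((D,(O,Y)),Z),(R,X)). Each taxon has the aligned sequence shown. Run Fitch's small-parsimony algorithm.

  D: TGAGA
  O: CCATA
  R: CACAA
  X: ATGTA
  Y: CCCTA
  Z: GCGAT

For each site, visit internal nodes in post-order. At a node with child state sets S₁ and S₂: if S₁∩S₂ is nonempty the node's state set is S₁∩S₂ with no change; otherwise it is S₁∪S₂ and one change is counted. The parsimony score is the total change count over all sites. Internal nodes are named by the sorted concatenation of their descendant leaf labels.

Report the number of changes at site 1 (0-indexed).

[col 0] OY: children O:{C}, Y:{C} ∩→ {C}; cost 0
[col 0] DOY: children D:{T}, OY:{C} ∪→ {C,T}; cost 1
[col 0] DOYZ: children DOY:{C,T}, Z:{G} ∪→ {C,G,T}; cost 1
[col 0] RX: children R:{C}, X:{A} ∪→ {A,C}; cost 1
[col 0] DORXYZ: children DOYZ:{C,G,T}, RX:{A,C} ∩→ {C}; cost 0
[col 1] OY: children O:{C}, Y:{C} ∩→ {C}; cost 0
[col 1] DOY: children D:{G}, OY:{C} ∪→ {C,G}; cost 1
[col 1] DOYZ: children DOY:{C,G}, Z:{C} ∩→ {C}; cost 0
[col 1] RX: children R:{A}, X:{T} ∪→ {A,T}; cost 1
[col 1] DORXYZ: children DOYZ:{C}, RX:{A,T} ∪→ {A,C,T}; cost 1
[col 2] OY: children O:{A}, Y:{C} ∪→ {A,C}; cost 1
[col 2] DOY: children D:{A}, OY:{A,C} ∩→ {A}; cost 0
[col 2] DOYZ: children DOY:{A}, Z:{G} ∪→ {A,G}; cost 1
[col 2] RX: children R:{C}, X:{G} ∪→ {C,G}; cost 1
[col 2] DORXYZ: children DOYZ:{A,G}, RX:{C,G} ∩→ {G}; cost 0
[col 3] OY: children O:{T}, Y:{T} ∩→ {T}; cost 0
[col 3] DOY: children D:{G}, OY:{T} ∪→ {G,T}; cost 1
[col 3] DOYZ: children DOY:{G,T}, Z:{A} ∪→ {A,G,T}; cost 1
[col 3] RX: children R:{A}, X:{T} ∪→ {A,T}; cost 1
[col 3] DORXYZ: children DOYZ:{A,G,T}, RX:{A,T} ∩→ {A,T}; cost 0
[col 4] OY: children O:{A}, Y:{A} ∩→ {A}; cost 0
[col 4] DOY: children D:{A}, OY:{A} ∩→ {A}; cost 0
[col 4] DOYZ: children DOY:{A}, Z:{T} ∪→ {A,T}; cost 1
[col 4] RX: children R:{A}, X:{A} ∩→ {A}; cost 0
[col 4] DORXYZ: children DOYZ:{A,T}, RX:{A} ∩→ {A}; cost 0
per-site changes: [3, 3, 3, 3, 1]; total = 13

3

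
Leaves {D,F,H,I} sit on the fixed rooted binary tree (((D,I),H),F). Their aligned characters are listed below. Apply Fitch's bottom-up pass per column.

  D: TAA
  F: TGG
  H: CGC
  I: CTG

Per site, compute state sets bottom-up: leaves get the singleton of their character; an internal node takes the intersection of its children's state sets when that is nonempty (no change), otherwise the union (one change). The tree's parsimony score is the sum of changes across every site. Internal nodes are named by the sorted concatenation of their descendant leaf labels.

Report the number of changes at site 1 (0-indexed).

[col 0] DI: children D:{T}, I:{C} ∪→ {C,T}; cost 1
[col 0] DHI: children DI:{C,T}, H:{C} ∩→ {C}; cost 0
[col 0] DFHI: children DHI:{C}, F:{T} ∪→ {C,T}; cost 1
[col 1] DI: children D:{A}, I:{T} ∪→ {A,T}; cost 1
[col 1] DHI: children DI:{A,T}, H:{G} ∪→ {A,G,T}; cost 1
[col 1] DFHI: children DHI:{A,G,T}, F:{G} ∩→ {G}; cost 0
[col 2] DI: children D:{A}, I:{G} ∪→ {A,G}; cost 1
[col 2] DHI: children DI:{A,G}, H:{C} ∪→ {A,C,G}; cost 1
[col 2] DFHI: children DHI:{A,C,G}, F:{G} ∩→ {G}; cost 0
per-site changes: [2, 2, 2]; total = 6

2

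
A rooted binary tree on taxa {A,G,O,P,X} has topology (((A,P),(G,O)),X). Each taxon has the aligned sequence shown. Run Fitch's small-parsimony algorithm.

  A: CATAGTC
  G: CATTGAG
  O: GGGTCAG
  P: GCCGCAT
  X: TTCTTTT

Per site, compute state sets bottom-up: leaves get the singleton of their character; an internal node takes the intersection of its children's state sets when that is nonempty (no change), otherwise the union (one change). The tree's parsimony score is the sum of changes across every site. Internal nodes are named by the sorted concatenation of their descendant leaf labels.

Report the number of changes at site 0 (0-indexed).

AP@0: {C} ∪ {G} = {C,G} (union, +1)
GO@0: {C} ∪ {G} = {C,G} (union, +1)
AGOP@0: {C,G} ∩ {C,G} = {C,G} (intersection, +0)
AGOPX@0: {C,G} ∪ {T} = {C,G,T} (union, +1)
AP@1: {A} ∪ {C} = {A,C} (union, +1)
GO@1: {A} ∪ {G} = {A,G} (union, +1)
AGOP@1: {A,C} ∩ {A,G} = {A} (intersection, +0)
AGOPX@1: {A} ∪ {T} = {A,T} (union, +1)
AP@2: {T} ∪ {C} = {C,T} (union, +1)
GO@2: {T} ∪ {G} = {G,T} (union, +1)
AGOP@2: {C,T} ∩ {G,T} = {T} (intersection, +0)
AGOPX@2: {T} ∪ {C} = {C,T} (union, +1)
AP@3: {A} ∪ {G} = {A,G} (union, +1)
GO@3: {T} ∩ {T} = {T} (intersection, +0)
AGOP@3: {A,G} ∪ {T} = {A,G,T} (union, +1)
AGOPX@3: {A,G,T} ∩ {T} = {T} (intersection, +0)
AP@4: {G} ∪ {C} = {C,G} (union, +1)
GO@4: {G} ∪ {C} = {C,G} (union, +1)
AGOP@4: {C,G} ∩ {C,G} = {C,G} (intersection, +0)
AGOPX@4: {C,G} ∪ {T} = {C,G,T} (union, +1)
AP@5: {T} ∪ {A} = {A,T} (union, +1)
GO@5: {A} ∩ {A} = {A} (intersection, +0)
AGOP@5: {A,T} ∩ {A} = {A} (intersection, +0)
AGOPX@5: {A} ∪ {T} = {A,T} (union, +1)
AP@6: {C} ∪ {T} = {C,T} (union, +1)
GO@6: {G} ∩ {G} = {G} (intersection, +0)
AGOP@6: {C,T} ∪ {G} = {C,G,T} (union, +1)
AGOPX@6: {C,G,T} ∩ {T} = {T} (intersection, +0)
per-site changes: [3, 3, 3, 2, 3, 2, 2]; total = 18

3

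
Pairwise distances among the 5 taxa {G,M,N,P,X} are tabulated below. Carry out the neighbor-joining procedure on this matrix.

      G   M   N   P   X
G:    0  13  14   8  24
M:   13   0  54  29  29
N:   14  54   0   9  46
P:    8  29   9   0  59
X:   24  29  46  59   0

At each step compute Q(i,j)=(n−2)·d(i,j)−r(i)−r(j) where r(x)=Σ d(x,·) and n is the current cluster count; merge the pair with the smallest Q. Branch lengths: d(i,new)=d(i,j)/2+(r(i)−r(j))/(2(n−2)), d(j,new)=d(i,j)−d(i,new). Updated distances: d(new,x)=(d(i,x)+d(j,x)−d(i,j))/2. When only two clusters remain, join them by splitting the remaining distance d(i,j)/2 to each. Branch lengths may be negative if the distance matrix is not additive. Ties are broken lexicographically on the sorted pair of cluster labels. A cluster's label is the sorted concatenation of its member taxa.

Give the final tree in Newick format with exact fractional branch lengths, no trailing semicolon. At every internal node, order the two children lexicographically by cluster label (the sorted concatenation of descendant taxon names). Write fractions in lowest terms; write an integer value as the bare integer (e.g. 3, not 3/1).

step 1: merge (N,P) at d=9, Q=-201; branch lengths N→15/2, P→3/2; new cluster NP
  updated: d(G,NP)=13/2, d(M,NP)=37, d(NP,X)=48
step 2: merge (G,NP) at d=13/2, Q=-122; branch lengths G→-35/4, NP→61/4; new cluster GNP
  updated: d(GNP,M)=87/4, d(GNP,X)=131/4
step 3: merge (GNP,M) at d=87/4, Q=-167/2; branch lengths GNP→51/4, M→9; new cluster GMNP
  updated: d(GMNP,X)=20
step 4: merge (GMNP,X) at d=20; branch lengths GMNP→10, X→10; new cluster GMNPX
final tree: (((G:-35/4,(N:15/2,P:3/2):61/4):51/4,M:9):10,X:10)
total length: 229/4

(((G:-35/4,(N:15/2,P:3/2):61/4):51/4,M:9):10,X:10)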